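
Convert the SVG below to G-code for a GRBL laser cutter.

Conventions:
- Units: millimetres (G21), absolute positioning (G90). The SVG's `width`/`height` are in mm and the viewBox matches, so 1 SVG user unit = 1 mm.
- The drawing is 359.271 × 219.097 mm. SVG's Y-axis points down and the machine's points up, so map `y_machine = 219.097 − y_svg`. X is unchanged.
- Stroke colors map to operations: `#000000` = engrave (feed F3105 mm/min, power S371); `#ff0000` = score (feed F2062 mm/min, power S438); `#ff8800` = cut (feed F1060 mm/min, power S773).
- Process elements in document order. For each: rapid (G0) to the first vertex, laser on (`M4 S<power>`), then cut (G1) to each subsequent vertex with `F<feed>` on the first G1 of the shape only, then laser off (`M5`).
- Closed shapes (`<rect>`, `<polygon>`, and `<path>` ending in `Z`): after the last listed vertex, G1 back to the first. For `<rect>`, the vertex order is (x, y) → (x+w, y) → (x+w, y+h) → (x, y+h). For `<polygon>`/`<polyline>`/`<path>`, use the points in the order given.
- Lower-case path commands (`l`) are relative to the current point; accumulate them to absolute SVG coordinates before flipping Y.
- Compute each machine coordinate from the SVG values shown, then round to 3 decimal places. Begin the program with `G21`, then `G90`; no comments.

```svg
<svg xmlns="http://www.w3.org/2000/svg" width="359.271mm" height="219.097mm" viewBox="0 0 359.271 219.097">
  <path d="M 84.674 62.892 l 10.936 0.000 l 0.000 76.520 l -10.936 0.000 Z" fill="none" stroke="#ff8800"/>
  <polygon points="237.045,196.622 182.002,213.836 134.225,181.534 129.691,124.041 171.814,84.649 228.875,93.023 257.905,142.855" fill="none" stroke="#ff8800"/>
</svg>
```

Since the viewBox matches the mm dimensions, user units are millimetres directly. The only transform is the Y-flip y_m = 219.097 − y_svg.

Shape 1 is a rectangle drawn with `<path>`. Its stroke #ff8800 means cut at S773, F1060. After flipping Y the toolpath is (84.674,156.205) → (95.610,156.205) → (95.610,79.685) → (84.674,79.685) → (84.674,156.205), returning to the start.

Shape 2 is a regular polygon drawn with `<polygon>`. Its stroke #ff8800 means cut at S773, F1060. After flipping Y the toolpath is (237.045,22.475) → (182.002,5.261) → (134.225,37.563) → (129.691,95.056) → (171.814,134.448) → (228.875,126.074) → (257.905,76.242) → (237.045,22.475), returning to the start.

G21
G90
G0 X84.674 Y156.205
M4 S773
G1 X95.610 Y156.205 F1060
G1 X95.610 Y79.685
G1 X84.674 Y79.685
G1 X84.674 Y156.205
M5
G0 X237.045 Y22.475
M4 S773
G1 X182.002 Y5.261 F1060
G1 X134.225 Y37.563
G1 X129.691 Y95.056
G1 X171.814 Y134.448
G1 X228.875 Y126.074
G1 X257.905 Y76.242
G1 X237.045 Y22.475
M5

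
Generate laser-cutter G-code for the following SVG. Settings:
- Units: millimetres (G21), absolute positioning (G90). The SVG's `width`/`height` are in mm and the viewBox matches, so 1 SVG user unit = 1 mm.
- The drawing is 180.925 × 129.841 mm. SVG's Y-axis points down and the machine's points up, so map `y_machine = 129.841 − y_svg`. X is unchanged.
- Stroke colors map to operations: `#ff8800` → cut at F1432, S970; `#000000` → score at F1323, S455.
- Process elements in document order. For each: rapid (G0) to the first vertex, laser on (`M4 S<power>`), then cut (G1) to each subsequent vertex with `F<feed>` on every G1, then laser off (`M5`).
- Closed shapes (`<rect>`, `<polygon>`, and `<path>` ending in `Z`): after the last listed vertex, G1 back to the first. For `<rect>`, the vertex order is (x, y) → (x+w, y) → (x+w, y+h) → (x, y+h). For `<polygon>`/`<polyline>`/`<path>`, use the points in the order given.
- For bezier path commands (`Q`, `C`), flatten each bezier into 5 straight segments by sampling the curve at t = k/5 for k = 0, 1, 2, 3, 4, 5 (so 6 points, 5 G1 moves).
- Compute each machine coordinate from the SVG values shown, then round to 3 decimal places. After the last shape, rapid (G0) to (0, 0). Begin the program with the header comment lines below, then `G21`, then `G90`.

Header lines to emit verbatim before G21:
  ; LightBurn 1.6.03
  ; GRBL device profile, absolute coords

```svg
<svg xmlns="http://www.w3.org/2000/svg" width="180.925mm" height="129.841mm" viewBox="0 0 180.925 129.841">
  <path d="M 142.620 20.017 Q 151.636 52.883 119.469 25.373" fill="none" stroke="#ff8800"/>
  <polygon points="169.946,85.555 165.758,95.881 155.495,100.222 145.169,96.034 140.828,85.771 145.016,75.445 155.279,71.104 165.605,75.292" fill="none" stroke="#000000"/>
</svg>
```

viewBox `0 0 180.925 129.841` with mm width/height → 1 unit = 1 mm. Flip: y_m = 129.841 − y_svg.

**Shape 1** — `<path>` quadratic bezier, stroke `#ff8800` → cut (S970, F1432). Control points (SVG): P0=(142.620,20.017), P1=(151.636,52.883), P2=(119.469,25.373); sampled at t=k/5. Machine vertices: (142.620,109.824) → (144.579,99.093) → (143.244,93.191) → (138.613,92.120) → (130.688,95.879) → (119.469,104.468). Open path.

**Shape 2** — `<polygon>` regular polygon, stroke `#000000` → score (S455, F1323). Machine vertices: (169.946,44.286) → (165.758,33.960) → (155.495,29.619) → (145.169,33.807) → (140.828,44.070) → (145.016,54.396) → (155.279,58.737) → (165.605,54.549) → (169.946,44.286). Closed: final G1 returns to the first vertex.

; LightBurn 1.6.03
; GRBL device profile, absolute coords
G21
G90
G0 X142.620 Y109.824
M4 S970
G1 X144.579 Y99.093 F1432
G1 X143.244 Y93.191 F1432
G1 X138.613 Y92.120 F1432
G1 X130.688 Y95.879 F1432
G1 X119.469 Y104.468 F1432
M5
G0 X169.946 Y44.286
M4 S455
G1 X165.758 Y33.960 F1323
G1 X155.495 Y29.619 F1323
G1 X145.169 Y33.807 F1323
G1 X140.828 Y44.070 F1323
G1 X145.016 Y54.396 F1323
G1 X155.279 Y58.737 F1323
G1 X165.605 Y54.549 F1323
G1 X169.946 Y44.286 F1323
M5
G0 X0.000 Y0.000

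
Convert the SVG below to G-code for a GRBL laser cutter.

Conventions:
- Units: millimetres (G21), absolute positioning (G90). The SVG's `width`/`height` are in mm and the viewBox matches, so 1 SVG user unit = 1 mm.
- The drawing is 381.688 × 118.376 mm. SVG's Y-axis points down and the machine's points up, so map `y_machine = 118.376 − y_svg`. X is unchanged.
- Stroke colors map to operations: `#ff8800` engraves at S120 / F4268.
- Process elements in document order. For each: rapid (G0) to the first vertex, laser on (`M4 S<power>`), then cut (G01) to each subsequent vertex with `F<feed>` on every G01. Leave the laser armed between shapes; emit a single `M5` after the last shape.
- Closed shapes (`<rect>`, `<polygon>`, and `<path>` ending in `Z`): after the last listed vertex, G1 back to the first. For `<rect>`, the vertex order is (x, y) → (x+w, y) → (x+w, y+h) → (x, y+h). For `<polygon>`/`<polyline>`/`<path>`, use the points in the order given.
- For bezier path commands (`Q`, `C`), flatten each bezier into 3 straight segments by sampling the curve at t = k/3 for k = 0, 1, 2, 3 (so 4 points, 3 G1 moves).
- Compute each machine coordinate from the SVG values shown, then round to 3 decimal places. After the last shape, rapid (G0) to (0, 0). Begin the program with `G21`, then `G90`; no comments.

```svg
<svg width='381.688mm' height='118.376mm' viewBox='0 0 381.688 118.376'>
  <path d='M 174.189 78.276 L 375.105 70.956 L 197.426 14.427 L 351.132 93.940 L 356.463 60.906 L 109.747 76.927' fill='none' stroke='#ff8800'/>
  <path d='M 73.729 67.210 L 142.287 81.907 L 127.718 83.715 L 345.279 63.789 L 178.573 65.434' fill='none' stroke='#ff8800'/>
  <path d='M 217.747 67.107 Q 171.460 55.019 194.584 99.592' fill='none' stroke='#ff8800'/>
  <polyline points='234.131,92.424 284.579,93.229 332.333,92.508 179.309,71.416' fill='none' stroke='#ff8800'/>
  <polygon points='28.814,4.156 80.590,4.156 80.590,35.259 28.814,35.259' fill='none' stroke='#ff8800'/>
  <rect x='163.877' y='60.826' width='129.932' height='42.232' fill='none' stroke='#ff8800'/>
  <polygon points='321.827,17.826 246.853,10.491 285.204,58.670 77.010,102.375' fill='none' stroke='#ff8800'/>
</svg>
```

G21
G90
G0 X174.189 Y40.100
M4 S120
G01 X375.105 Y47.420 F4268
G01 X197.426 Y103.949 F4268
G01 X351.132 Y24.436 F4268
G01 X356.463 Y57.470 F4268
G01 X109.747 Y41.449 F4268
G0 X73.729 Y51.166
M4 S120
G01 X142.287 Y36.469 F4268
G01 X127.718 Y34.661 F4268
G01 X345.279 Y54.587 F4268
G01 X178.573 Y52.942 F4268
G0 X217.747 Y51.269
M4 S120
G01 X194.601 Y53.032 F4268
G01 X186.880 Y42.204 F4268
G01 X194.584 Y18.784 F4268
G0 X234.131 Y25.952
M4 S120
G01 X284.579 Y25.147 F4268
G01 X332.333 Y25.868 F4268
G01 X179.309 Y46.960 F4268
G0 X28.814 Y114.220
M4 S120
G01 X80.590 Y114.220 F4268
G01 X80.590 Y83.117 F4268
G01 X28.814 Y83.117 F4268
G01 X28.814 Y114.220 F4268
G0 X163.877 Y57.550
M4 S120
G01 X293.809 Y57.550 F4268
G01 X293.809 Y15.318 F4268
G01 X163.877 Y15.318 F4268
G01 X163.877 Y57.550 F4268
G0 X321.827 Y100.550
M4 S120
G01 X246.853 Y107.885 F4268
G01 X285.204 Y59.706 F4268
G01 X77.010 Y16.001 F4268
G01 X321.827 Y100.550 F4268
M5
G0 X0.000 Y0.000

1 u = 1 mm; y_m = 118.376 − y.

[1] `<path>` open polyline, #ff8800→engrave S120 F4268: (174.189,40.100) → (375.105,47.420) → (197.426,103.949) → (351.132,24.436) → (356.463,57.470) → (109.747,41.449)

[2] `<path>` open polyline, #ff8800→engrave S120 F4268: (73.729,51.166) → (142.287,36.469) → (127.718,34.661) → (345.279,54.587) → (178.573,52.942)

[3] `<path>` quadratic bezier, #ff8800→engrave S120 F4268: (217.747,51.269) → (194.601,53.032) → (186.880,42.204) → (194.584,18.784)

[4] `<polyline>` open polyline, #ff8800→engrave S120 F4268: (234.131,25.952) → (284.579,25.147) → (332.333,25.868) → (179.309,46.960)

[5] `<polygon>` rectangle, #ff8800→engrave S120 F4268: (28.814,114.220) → (80.590,114.220) → (80.590,83.117) → (28.814,83.117) → (28.814,114.220) (closed)

[6] `<rect>` rectangle, #ff8800→engrave S120 F4268: (163.877,57.550) → (293.809,57.550) → (293.809,15.318) → (163.877,15.318) → (163.877,57.550) (closed)

[7] `<polygon>` closed polygon, #ff8800→engrave S120 F4268: (321.827,100.550) → (246.853,107.885) → (285.204,59.706) → (77.010,16.001) → (321.827,100.550) (closed)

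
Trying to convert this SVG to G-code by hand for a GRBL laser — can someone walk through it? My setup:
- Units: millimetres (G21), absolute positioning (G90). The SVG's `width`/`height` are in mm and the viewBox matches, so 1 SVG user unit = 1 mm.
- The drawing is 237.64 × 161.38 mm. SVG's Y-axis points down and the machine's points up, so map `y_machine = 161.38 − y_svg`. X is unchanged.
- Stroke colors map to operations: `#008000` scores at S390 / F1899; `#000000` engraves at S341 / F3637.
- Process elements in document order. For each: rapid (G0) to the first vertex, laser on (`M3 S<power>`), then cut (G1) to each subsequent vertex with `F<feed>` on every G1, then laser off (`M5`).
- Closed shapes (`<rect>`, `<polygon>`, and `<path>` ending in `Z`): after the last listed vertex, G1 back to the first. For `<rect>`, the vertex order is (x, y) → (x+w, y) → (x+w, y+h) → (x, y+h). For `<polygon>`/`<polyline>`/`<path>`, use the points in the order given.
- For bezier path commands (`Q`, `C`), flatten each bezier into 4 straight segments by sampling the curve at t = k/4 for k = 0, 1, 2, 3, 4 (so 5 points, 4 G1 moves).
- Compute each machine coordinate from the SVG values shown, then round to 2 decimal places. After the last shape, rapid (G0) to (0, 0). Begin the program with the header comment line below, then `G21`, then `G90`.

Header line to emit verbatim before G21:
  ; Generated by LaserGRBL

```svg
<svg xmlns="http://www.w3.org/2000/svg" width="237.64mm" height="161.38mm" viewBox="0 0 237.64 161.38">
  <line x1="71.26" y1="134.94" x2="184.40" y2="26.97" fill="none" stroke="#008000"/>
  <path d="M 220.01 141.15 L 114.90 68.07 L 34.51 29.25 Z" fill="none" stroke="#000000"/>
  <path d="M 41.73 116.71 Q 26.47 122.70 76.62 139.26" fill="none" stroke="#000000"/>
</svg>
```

Since the viewBox matches the mm dimensions, user units are millimetres directly. The only transform is the Y-flip y_m = 161.38 − y_svg.

Shape 1 is a line segment drawn with `<line>`. Its stroke #008000 means score at S390, F1899. After flipping Y the toolpath is (71.26,26.44) → (184.40,134.41).

Shape 2 is a closed polygon drawn with `<path>`. Its stroke #000000 means engrave at S341, F3637. After flipping Y the toolpath is (220.01,20.23) → (114.90,93.31) → (34.51,132.13) → (220.01,20.23), returning to the start.

Shape 3 is a quadratic bezier drawn with `<path>`. Its stroke #000000 means engrave at S341, F3637. After flipping Y the toolpath is (41.73,44.67) → (38.19,41.01) → (42.82,36.04) → (55.63,29.74) → (76.62,22.12).

; Generated by LaserGRBL
G21
G90
G0 X71.26 Y26.44
M3 S390
G1 X184.40 Y134.41 F1899
M5
G0 X220.01 Y20.23
M3 S341
G1 X114.90 Y93.31 F3637
G1 X34.51 Y132.13 F3637
G1 X220.01 Y20.23 F3637
M5
G0 X41.73 Y44.67
M3 S341
G1 X38.19 Y41.01 F3637
G1 X42.82 Y36.04 F3637
G1 X55.63 Y29.74 F3637
G1 X76.62 Y22.12 F3637
M5
G0 X0.00 Y0.00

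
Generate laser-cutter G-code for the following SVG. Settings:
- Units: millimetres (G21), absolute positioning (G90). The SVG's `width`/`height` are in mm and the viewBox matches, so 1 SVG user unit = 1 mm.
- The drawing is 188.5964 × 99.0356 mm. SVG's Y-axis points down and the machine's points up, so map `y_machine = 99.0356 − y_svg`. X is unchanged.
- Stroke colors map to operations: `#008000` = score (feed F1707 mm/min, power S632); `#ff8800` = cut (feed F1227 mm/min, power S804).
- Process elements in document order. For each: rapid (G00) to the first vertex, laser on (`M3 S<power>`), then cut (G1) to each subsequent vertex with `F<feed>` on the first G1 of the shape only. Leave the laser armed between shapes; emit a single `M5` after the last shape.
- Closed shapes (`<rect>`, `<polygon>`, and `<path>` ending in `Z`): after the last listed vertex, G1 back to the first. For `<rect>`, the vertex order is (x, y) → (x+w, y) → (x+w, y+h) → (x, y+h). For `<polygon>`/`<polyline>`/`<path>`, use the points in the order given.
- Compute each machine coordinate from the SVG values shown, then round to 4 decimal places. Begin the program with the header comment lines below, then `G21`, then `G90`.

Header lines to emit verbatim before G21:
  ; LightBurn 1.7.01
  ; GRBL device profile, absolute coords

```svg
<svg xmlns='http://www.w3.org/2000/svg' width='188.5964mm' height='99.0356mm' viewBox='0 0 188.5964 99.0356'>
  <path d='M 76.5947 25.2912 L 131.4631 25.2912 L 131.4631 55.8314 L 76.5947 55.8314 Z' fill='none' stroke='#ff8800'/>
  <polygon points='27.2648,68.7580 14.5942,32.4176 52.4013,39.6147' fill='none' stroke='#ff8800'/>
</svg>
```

; LightBurn 1.7.01
; GRBL device profile, absolute coords
G21
G90
G00 X76.5947 Y73.7444
M3 S804
G1 X131.4631 Y73.7444 F1227
G1 X131.4631 Y43.2042
G1 X76.5947 Y43.2042
G1 X76.5947 Y73.7444
G00 X27.2648 Y30.2776
M3 S804
G1 X14.5942 Y66.6180 F1227
G1 X52.4013 Y59.4209
G1 X27.2648 Y30.2776
M5

Since the viewBox matches the mm dimensions, user units are millimetres directly. The only transform is the Y-flip y_m = 99.0356 − y_svg.

Shape 1 is a rectangle drawn with `<path>`. Its stroke #ff8800 means cut at S804, F1227. After flipping Y the toolpath is (76.5947,73.7444) → (131.4631,73.7444) → (131.4631,43.2042) → (76.5947,43.2042) → (76.5947,73.7444), returning to the start.

Shape 2 is a regular polygon drawn with `<polygon>`. Its stroke #ff8800 means cut at S804, F1227. After flipping Y the toolpath is (27.2648,30.2776) → (14.5942,66.6180) → (52.4013,59.4209) → (27.2648,30.2776), returning to the start.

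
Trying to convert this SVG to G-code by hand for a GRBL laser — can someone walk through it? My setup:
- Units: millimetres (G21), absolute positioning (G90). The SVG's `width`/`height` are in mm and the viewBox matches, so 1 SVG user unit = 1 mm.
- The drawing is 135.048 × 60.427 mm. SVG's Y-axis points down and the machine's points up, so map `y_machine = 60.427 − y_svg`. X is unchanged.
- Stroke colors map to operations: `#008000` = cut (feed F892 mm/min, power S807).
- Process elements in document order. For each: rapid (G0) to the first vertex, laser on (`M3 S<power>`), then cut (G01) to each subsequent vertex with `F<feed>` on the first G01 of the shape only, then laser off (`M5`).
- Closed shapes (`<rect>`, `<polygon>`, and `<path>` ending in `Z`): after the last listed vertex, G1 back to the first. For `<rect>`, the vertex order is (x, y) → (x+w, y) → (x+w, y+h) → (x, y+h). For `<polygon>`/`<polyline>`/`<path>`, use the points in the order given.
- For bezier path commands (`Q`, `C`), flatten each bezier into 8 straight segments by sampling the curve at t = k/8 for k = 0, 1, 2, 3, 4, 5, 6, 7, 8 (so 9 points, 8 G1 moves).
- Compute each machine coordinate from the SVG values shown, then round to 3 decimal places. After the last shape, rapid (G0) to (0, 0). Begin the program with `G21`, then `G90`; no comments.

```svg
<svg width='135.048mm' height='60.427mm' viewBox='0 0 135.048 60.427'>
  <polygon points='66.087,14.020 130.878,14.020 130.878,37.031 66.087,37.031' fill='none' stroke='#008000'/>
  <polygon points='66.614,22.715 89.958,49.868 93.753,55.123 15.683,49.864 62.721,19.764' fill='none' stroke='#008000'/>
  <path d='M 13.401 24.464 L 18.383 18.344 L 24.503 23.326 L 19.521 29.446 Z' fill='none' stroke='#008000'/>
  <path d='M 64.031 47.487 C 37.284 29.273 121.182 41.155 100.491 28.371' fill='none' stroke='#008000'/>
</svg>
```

G21
G90
G0 X66.087 Y46.407
M3 S807
G01 X130.878 Y46.407 F892
G01 X130.878 Y23.396
G01 X66.087 Y23.396
G01 X66.087 Y46.407
M5
G0 X66.614 Y37.712
M3 S807
G01 X89.958 Y10.559 F892
G01 X93.753 Y5.304
G01 X15.683 Y10.563
G01 X62.721 Y40.663
G01 X66.614 Y37.712
M5
G0 X13.401 Y35.963
M3 S807
G01 X18.383 Y42.083 F892
G01 X24.503 Y37.101
G01 X19.521 Y30.981
G01 X13.401 Y35.963
M5
G0 X64.031 Y12.940
M3 S807
G01 X58.767 Y18.466 F892
G01 X61.354 Y21.813
G01 X69.269 Y23.622
G01 X79.990 Y24.534
G01 X90.995 Y25.192
G01 X99.762 Y26.237
G01 X103.768 Y28.311
G01 X100.491 Y32.056
M5
G0 X0.000 Y0.000

Since the viewBox matches the mm dimensions, user units are millimetres directly. The only transform is the Y-flip y_m = 60.427 − y_svg.

Shape 1 is a rectangle drawn with `<polygon>`. Its stroke #008000 means cut at S807, F892. After flipping Y the toolpath is (66.087,46.407) → (130.878,46.407) → (130.878,23.396) → (66.087,23.396) → (66.087,46.407), returning to the start.

Shape 2 is a closed polygon drawn with `<polygon>`. Its stroke #008000 means cut at S807, F892. After flipping Y the toolpath is (66.614,37.712) → (89.958,10.559) → (93.753,5.304) → (15.683,10.563) → (62.721,40.663) → (66.614,37.712), returning to the start.

Shape 3 is a regular polygon drawn with `<path>`. Its stroke #008000 means cut at S807, F892. After flipping Y the toolpath is (13.401,35.963) → (18.383,42.083) → (24.503,37.101) → (19.521,30.981) → (13.401,35.963), returning to the start.

Shape 4 is a cubic bezier drawn with `<path>`. Its stroke #008000 means cut at S807, F892. After flipping Y the toolpath is (64.031,12.940) → (58.767,18.466) → (61.354,21.813) → (69.269,23.622) → (79.990,24.534) → (90.995,25.192) → (99.762,26.237) → (103.768,28.311) → (100.491,32.056).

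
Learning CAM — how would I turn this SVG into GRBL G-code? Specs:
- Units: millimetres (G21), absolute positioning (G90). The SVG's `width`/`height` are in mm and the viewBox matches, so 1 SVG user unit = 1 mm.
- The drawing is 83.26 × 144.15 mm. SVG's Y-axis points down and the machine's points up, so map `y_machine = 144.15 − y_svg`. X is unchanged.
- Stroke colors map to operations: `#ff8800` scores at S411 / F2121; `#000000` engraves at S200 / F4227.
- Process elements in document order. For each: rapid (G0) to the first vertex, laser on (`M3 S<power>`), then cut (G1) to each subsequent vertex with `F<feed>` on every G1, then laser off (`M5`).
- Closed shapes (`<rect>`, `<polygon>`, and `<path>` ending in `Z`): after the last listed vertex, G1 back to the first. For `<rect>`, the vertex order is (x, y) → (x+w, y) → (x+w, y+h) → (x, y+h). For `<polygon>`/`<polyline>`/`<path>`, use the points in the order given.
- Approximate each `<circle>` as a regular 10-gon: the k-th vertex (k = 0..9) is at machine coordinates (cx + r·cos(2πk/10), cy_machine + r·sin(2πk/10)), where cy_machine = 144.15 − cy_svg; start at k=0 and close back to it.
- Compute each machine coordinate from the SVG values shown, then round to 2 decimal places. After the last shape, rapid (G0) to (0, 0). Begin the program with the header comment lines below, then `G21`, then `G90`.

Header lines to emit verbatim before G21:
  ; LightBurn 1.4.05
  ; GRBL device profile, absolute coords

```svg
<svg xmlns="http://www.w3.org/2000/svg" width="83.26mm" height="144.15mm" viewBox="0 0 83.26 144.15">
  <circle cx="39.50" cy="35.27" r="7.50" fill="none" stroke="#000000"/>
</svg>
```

; LightBurn 1.4.05
; GRBL device profile, absolute coords
G21
G90
G0 X47.00 Y108.88
M3 S200
G1 X45.57 Y113.29 F4227
G1 X41.82 Y116.01 F4227
G1 X37.18 Y116.01 F4227
G1 X33.43 Y113.29 F4227
G1 X32.00 Y108.88 F4227
G1 X33.43 Y104.47 F4227
G1 X37.18 Y101.75 F4227
G1 X41.82 Y101.75 F4227
G1 X45.57 Y104.47 F4227
G1 X47.00 Y108.88 F4227
M5
G0 X0.00 Y0.00

Since the viewBox matches the mm dimensions, user units are millimetres directly. The only transform is the Y-flip y_m = 144.15 − y_svg.

Shape 1 is a circle drawn with `<circle>`. Its stroke #000000 means engrave at S200, F4227. After flipping Y the toolpath is (47.00,108.88) → (45.57,113.29) → (41.82,116.01) → (37.18,116.01) → (33.43,113.29) → (32.00,108.88) → (33.43,104.47) → (37.18,101.75) → (41.82,101.75) → (45.57,104.47) → (47.00,108.88), returning to the start.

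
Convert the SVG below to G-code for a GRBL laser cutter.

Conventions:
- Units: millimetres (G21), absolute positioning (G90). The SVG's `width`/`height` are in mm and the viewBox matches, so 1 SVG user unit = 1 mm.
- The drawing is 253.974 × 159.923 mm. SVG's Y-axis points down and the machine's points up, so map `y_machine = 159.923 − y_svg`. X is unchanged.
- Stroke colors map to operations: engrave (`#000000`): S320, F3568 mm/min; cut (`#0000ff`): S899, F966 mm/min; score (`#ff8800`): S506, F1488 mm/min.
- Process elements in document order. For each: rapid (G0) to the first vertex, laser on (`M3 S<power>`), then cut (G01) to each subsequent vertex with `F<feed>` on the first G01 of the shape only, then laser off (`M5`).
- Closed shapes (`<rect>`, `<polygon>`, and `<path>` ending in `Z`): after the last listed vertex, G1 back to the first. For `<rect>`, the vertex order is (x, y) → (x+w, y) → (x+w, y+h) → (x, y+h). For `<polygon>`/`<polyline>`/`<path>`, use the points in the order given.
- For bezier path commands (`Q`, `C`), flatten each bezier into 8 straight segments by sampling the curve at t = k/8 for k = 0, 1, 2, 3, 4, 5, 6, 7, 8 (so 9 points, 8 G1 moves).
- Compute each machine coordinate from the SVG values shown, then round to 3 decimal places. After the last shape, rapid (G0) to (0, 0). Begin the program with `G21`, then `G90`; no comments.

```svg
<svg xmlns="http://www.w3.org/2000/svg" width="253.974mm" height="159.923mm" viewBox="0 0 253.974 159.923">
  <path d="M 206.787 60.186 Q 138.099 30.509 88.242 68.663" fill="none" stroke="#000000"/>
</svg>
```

viewBox `0 0 253.974 159.923` with mm width/height → 1 unit = 1 mm. Flip: y_m = 159.923 − y_svg.

**Shape 1** — `<path>` quadratic bezier, stroke `#000000` → engrave (S320, F3568). Control points (SVG): P0=(206.787,60.186), P1=(138.099,30.509), P2=(88.242,68.663); sampled at t=k/8. Machine vertices: (206.787,99.737) → (189.909,106.096) → (173.620,110.336) → (157.919,112.456) → (142.807,112.456) → (128.283,110.337) → (114.347,106.098) → (101.000,99.739) → (88.242,91.260). Open path.

G21
G90
G0 X206.787 Y99.737
M3 S320
G01 X189.909 Y106.096 F3568
G01 X173.620 Y110.336
G01 X157.919 Y112.456
G01 X142.807 Y112.456
G01 X128.283 Y110.337
G01 X114.347 Y106.098
G01 X101.000 Y99.739
G01 X88.242 Y91.260
M5
G0 X0.000 Y0.000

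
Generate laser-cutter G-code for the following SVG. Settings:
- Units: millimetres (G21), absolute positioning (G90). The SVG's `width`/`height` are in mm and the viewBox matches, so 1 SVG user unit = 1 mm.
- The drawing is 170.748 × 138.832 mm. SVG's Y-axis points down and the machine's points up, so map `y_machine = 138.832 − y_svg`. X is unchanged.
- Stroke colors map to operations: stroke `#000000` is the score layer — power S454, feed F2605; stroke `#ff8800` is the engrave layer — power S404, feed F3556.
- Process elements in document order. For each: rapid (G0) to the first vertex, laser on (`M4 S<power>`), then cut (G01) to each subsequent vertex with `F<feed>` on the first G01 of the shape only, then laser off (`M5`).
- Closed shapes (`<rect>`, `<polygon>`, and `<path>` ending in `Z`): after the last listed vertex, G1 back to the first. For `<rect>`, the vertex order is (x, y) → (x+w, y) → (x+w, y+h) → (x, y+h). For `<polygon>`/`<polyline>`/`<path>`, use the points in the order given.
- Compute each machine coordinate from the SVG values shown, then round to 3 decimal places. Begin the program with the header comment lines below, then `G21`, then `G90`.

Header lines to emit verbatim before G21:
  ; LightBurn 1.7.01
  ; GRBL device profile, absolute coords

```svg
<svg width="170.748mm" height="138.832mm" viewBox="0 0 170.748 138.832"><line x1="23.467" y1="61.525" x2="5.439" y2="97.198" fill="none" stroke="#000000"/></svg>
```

viewBox `0 0 170.748 138.832` with mm width/height → 1 unit = 1 mm. Flip: y_m = 138.832 − y_svg.

**Shape 1** — `<line>` line segment, stroke `#000000` → score (S454, F2605). Machine vertices: (23.467,77.307) → (5.439,41.634). Open path.

; LightBurn 1.7.01
; GRBL device profile, absolute coords
G21
G90
G0 X23.467 Y77.307
M4 S454
G01 X5.439 Y41.634 F2605
M5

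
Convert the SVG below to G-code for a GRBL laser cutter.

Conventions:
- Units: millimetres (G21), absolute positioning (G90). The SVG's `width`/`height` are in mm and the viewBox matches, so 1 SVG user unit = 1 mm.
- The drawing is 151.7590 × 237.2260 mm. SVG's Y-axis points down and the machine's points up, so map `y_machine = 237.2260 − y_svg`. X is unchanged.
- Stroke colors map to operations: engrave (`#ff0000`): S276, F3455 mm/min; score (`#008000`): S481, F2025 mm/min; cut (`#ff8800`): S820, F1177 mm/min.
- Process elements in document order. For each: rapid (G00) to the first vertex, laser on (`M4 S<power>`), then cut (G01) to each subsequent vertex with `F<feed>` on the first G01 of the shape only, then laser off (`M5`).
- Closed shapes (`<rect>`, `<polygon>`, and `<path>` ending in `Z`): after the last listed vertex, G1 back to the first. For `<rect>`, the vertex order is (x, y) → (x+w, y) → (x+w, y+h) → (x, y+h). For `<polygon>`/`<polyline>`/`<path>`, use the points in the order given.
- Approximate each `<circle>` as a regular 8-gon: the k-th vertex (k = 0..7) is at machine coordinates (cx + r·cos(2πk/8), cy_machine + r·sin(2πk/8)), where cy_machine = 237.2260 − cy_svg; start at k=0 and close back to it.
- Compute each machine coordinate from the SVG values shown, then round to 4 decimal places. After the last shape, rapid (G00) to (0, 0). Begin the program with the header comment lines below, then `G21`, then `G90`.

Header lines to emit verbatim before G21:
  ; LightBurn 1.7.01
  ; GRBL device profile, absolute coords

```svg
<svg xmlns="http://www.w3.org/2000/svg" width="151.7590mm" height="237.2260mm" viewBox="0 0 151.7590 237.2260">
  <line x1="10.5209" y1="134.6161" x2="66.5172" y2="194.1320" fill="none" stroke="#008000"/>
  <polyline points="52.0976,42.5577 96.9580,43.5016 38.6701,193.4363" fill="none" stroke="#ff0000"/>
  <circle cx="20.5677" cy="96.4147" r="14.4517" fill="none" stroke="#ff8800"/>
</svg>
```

; LightBurn 1.7.01
; GRBL device profile, absolute coords
G21
G90
G00 X10.5209 Y102.6099
M4 S481
G01 X66.5172 Y43.0940 F2025
M5
G00 X52.0976 Y194.6683
M4 S276
G01 X96.9580 Y193.7244 F3455
G01 X38.6701 Y43.7897
M5
G00 X35.0194 Y140.8113
M4 S820
G01 X30.7866 Y151.0302 F1177
G01 X20.5677 Y155.2630
G01 X10.3488 Y151.0302
G01 X6.1160 Y140.8113
G01 X10.3488 Y130.5924
G01 X20.5677 Y126.3596
G01 X30.7866 Y130.5924
G01 X35.0194 Y140.8113
M5
G00 X0.0000 Y0.0000

Since the viewBox matches the mm dimensions, user units are millimetres directly. The only transform is the Y-flip y_m = 237.2260 − y_svg.

Shape 1 is a line segment drawn with `<line>`. Its stroke #008000 means score at S481, F2025. After flipping Y the toolpath is (10.5209,102.6099) → (66.5172,43.0940).

Shape 2 is a open polyline drawn with `<polyline>`. Its stroke #ff0000 means engrave at S276, F3455. After flipping Y the toolpath is (52.0976,194.6683) → (96.9580,193.7244) → (38.6701,43.7897).

Shape 3 is a circle drawn with `<circle>`. Its stroke #ff8800 means cut at S820, F1177. After flipping Y the toolpath is (35.0194,140.8113) → (30.7866,151.0302) → (20.5677,155.2630) → (10.3488,151.0302) → (6.1160,140.8113) → (10.3488,130.5924) → (20.5677,126.3596) → (30.7866,130.5924) → (35.0194,140.8113), returning to the start.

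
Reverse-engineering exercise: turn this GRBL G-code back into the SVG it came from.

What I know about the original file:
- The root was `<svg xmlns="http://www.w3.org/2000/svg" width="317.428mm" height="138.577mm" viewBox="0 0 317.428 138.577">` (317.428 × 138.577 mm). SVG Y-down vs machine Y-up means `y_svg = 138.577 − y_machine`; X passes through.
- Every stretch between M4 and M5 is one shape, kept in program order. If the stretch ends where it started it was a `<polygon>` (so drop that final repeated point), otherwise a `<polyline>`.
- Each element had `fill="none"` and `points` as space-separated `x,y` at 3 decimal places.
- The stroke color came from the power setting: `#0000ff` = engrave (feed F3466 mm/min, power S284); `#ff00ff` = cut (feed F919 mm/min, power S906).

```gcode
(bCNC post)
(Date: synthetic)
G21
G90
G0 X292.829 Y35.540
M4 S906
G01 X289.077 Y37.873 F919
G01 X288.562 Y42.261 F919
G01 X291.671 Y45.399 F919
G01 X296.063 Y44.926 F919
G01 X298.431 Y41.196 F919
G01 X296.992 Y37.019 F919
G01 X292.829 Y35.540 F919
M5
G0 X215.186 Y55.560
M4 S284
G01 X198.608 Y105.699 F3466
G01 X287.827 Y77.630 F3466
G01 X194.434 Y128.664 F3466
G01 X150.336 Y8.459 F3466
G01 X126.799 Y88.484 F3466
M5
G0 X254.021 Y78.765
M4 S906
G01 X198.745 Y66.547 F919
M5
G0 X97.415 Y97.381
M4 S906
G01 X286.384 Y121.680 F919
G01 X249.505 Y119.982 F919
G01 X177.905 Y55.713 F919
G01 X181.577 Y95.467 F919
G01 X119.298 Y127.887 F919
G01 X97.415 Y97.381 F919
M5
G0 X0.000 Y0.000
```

<svg xmlns="http://www.w3.org/2000/svg" width="317.428mm" height="138.577mm" viewBox="0 0 317.428 138.577">
  <polygon points="292.829,103.037 289.077,100.704 288.562,96.316 291.671,93.178 296.063,93.651 298.431,97.381 296.992,101.558" fill="none" stroke="#ff00ff"/>
  <polyline points="215.186,83.017 198.608,32.878 287.827,60.947 194.434,9.913 150.336,130.118 126.799,50.093" fill="none" stroke="#0000ff"/>
  <polyline points="254.021,59.812 198.745,72.030" fill="none" stroke="#ff00ff"/>
  <polygon points="97.415,41.196 286.384,16.897 249.505,18.595 177.905,82.864 181.577,43.110 119.298,10.690" fill="none" stroke="#ff00ff"/>
</svg>

Machine Y-up, SVG Y-down with viewBox height 138.577, so y_svg = 138.577 − y_machine; X carries over.

Run 1: power S906 maps to stroke `#ff00ff` (cut). The run returns to its start, so emit a `<polygon>` with points (Y-flipped): 292.829,103.037 289.077,100.704 288.562,96.316 291.671,93.178 296.063,93.651 298.431,97.381 296.992,101.558.

Run 2: power S284 maps to stroke `#0000ff` (engrave). The run is open, so emit a `<polyline>` with points (Y-flipped): 215.186,83.017 198.608,32.878 287.827,60.947 194.434,9.913 150.336,130.118 126.799,50.093.

Run 3: the run's S906 means `#ff00ff` (cut). The run is open, so emit a `<polyline>` with points (Y-flipped): 254.021,59.812 198.745,72.030.

Run 4: the run's S906 means `#ff00ff` (cut). The run returns to its start, so emit a `<polygon>` with points (Y-flipped): 97.415,41.196 286.384,16.897 249.505,18.595 177.905,82.864 181.577,43.110 119.298,10.690.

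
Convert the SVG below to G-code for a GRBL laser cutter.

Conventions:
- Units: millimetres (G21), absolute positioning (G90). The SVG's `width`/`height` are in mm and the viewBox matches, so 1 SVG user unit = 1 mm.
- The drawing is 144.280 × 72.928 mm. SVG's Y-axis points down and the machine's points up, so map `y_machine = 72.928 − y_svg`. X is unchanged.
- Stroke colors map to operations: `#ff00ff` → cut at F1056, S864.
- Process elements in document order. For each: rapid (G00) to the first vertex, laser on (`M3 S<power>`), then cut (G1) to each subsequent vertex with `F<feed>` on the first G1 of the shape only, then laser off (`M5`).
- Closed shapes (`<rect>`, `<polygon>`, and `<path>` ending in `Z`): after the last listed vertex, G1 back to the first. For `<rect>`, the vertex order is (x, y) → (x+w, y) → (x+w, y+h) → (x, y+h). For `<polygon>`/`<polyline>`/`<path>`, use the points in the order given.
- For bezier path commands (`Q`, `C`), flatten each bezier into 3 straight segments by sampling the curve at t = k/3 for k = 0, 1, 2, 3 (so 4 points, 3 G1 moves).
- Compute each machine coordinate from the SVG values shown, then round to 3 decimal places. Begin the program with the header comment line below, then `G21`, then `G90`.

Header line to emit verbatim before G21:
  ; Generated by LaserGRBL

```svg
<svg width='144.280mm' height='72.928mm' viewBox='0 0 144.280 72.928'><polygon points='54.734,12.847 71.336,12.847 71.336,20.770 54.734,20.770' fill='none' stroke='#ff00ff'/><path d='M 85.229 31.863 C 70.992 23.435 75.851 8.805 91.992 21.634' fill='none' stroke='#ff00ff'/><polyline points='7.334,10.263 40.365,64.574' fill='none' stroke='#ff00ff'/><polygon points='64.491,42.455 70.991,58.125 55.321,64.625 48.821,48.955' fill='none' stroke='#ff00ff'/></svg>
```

Since the viewBox matches the mm dimensions, user units are millimetres directly. The only transform is the Y-flip y_m = 72.928 − y_svg.

Shape 1 is a rectangle drawn with `<polygon>`. Its stroke #ff00ff means cut at S864, F1056. After flipping Y the toolpath is (54.734,60.081) → (71.336,60.081) → (71.336,52.158) → (54.734,52.158) → (54.734,60.081), returning to the start.

Shape 2 is a cubic bezier drawn with `<path>`. Its stroke #ff00ff means cut at S864, F1056. After flipping Y the toolpath is (85.229,41.065) → (77.068,50.314) → (79.901,56.217) → (91.992,51.294).

Shape 3 is a line segment drawn with `<polyline>`. Its stroke #ff00ff means cut at S864, F1056. After flipping Y the toolpath is (7.334,62.665) → (40.365,8.354).

Shape 4 is a regular polygon drawn with `<polygon>`. Its stroke #ff00ff means cut at S864, F1056. After flipping Y the toolpath is (64.491,30.473) → (70.991,14.803) → (55.321,8.303) → (48.821,23.973) → (64.491,30.473), returning to the start.

; Generated by LaserGRBL
G21
G90
G00 X54.734 Y60.081
M3 S864
G1 X71.336 Y60.081 F1056
G1 X71.336 Y52.158
G1 X54.734 Y52.158
G1 X54.734 Y60.081
M5
G00 X85.229 Y41.065
M3 S864
G1 X77.068 Y50.314 F1056
G1 X79.901 Y56.217
G1 X91.992 Y51.294
M5
G00 X7.334 Y62.665
M3 S864
G1 X40.365 Y8.354 F1056
M5
G00 X64.491 Y30.473
M3 S864
G1 X70.991 Y14.803 F1056
G1 X55.321 Y8.303
G1 X48.821 Y23.973
G1 X64.491 Y30.473
M5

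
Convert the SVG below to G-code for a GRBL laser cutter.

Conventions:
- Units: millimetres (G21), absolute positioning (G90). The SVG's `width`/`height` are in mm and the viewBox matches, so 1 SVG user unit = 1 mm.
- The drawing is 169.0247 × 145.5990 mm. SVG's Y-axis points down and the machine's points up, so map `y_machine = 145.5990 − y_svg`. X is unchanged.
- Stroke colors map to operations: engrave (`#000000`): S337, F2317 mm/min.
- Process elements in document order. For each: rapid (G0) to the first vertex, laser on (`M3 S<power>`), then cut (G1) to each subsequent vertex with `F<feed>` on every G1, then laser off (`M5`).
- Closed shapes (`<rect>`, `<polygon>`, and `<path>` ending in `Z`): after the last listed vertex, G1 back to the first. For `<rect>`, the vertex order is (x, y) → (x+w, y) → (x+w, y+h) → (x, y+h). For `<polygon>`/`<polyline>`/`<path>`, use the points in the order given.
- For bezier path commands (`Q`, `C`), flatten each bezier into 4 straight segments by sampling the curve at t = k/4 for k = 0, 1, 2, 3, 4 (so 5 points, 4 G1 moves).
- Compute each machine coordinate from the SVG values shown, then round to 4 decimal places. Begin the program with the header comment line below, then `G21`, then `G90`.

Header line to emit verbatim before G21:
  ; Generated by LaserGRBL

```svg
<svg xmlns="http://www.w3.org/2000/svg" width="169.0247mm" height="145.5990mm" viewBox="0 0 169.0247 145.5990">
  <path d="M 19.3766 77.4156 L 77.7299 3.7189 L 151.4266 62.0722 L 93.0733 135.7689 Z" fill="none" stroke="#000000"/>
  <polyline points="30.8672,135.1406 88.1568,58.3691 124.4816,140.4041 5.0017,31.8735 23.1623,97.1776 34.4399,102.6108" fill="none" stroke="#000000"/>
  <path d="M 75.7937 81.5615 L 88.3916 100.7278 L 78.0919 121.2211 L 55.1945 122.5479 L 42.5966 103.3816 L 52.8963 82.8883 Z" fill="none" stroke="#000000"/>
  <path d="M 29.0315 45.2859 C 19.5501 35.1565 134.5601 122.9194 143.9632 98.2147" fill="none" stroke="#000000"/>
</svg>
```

; Generated by LaserGRBL
G21
G90
G0 X19.3766 Y68.1834
M3 S337
G1 X77.7299 Y141.8801 F2317
G1 X151.4266 Y83.5268 F2317
G1 X93.0733 Y9.8301 F2317
G1 X19.3766 Y68.1834 F2317
M5
G0 X30.8672 Y10.4584
M3 S337
G1 X88.1568 Y87.2299 F2317
G1 X124.4816 Y5.1949 F2317
G1 X5.0017 Y113.7255 F2317
G1 X23.1623 Y48.4214 F2317
G1 X34.4399 Y42.9882 F2317
M5
G0 X75.7937 Y64.0375
M3 S337
G1 X88.3916 Y44.8712 F2317
G1 X78.0919 Y24.3779 F2317
G1 X55.1945 Y23.0511 F2317
G1 X42.5966 Y42.2174 F2317
G1 X52.8963 Y62.7107 F2317
G1 X75.7937 Y64.0375 F2317
M5
G0 X29.0315 Y100.3131
M3 S337
G1 X41.6673 Y92.8422 F2317
G1 X79.4157 Y68.3830 F2317
G1 X120.7049 Y46.6566 F2317
G1 X143.9632 Y47.3843 F2317
M5

1 u = 1 mm; y_m = 145.5990 − y.

[1] `<path>` regular polygon, #000000→engrave S337 F2317: (19.3766,68.1834) → (77.7299,141.8801) → (151.4266,83.5268) → (93.0733,9.8301) → (19.3766,68.1834) (closed)

[2] `<polyline>` open polyline, #000000→engrave S337 F2317: (30.8672,10.4584) → (88.1568,87.2299) → (124.4816,5.1949) → (5.0017,113.7255) → (23.1623,48.4214) → (34.4399,42.9882)

[3] `<path>` regular polygon, #000000→engrave S337 F2317: (75.7937,64.0375) → (88.3916,44.8712) → (78.0919,24.3779) → (55.1945,23.0511) → (42.5966,42.2174) → (52.8963,62.7107) → (75.7937,64.0375) (closed)

[4] `<path>` cubic bezier, #000000→engrave S337 F2317: (29.0315,100.3131) → (41.6673,92.8422) → (79.4157,68.3830) → (120.7049,46.6566) → (143.9632,47.3843)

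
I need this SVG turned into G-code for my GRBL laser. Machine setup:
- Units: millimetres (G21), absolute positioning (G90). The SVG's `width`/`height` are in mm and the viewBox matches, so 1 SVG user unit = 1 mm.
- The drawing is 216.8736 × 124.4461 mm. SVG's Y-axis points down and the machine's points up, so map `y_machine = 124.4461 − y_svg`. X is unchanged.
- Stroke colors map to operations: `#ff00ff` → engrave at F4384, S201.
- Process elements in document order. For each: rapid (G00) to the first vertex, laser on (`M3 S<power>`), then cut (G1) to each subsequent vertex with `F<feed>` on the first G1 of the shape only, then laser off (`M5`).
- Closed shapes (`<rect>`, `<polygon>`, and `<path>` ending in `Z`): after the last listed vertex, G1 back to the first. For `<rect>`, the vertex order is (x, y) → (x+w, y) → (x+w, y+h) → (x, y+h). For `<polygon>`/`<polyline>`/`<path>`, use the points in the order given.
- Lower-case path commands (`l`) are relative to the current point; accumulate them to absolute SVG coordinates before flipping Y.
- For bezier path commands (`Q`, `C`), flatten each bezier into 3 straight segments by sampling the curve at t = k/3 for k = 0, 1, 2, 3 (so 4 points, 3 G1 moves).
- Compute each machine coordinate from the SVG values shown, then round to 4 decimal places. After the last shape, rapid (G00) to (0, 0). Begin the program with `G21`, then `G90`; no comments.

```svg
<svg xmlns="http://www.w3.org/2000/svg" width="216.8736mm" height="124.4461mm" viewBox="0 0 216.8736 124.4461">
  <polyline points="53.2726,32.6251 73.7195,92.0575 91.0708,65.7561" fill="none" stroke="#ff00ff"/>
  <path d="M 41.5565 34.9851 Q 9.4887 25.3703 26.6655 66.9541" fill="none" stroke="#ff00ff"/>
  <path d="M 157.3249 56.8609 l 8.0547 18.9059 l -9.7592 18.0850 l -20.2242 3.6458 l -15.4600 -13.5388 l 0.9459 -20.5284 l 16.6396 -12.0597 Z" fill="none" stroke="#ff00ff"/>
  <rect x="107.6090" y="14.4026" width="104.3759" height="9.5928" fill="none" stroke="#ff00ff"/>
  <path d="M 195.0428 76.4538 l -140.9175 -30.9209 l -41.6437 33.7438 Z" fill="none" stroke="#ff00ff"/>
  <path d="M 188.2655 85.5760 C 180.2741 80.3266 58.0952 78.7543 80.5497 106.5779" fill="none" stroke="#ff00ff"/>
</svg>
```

viewBox `0 0 216.8736 124.4461` with mm width/height → 1 unit = 1 mm. Flip: y_m = 124.4461 − y_svg.

**Shape 1** — `<polyline>` open polyline, stroke `#ff00ff` → engrave (S201, F4384). Machine vertices: (53.2726,91.8210) → (73.7195,32.3886) → (91.0708,58.6900). Open path.

**Shape 2** — `<path>` quadratic bezier, stroke `#ff00ff` → engrave (S201, F4384). Control points (SVG): P0=(41.5565,34.9851), P1=(9.4887,25.3703), P2=(26.6655,66.9541); sampled at t=k/3. Machine vertices: (41.5565,89.4610) → (25.6496,90.1821) → (20.6859,79.5258) → (26.6655,57.4920). Open path.

**Shape 3** — `<path>` regular polygon, stroke `#ff00ff` → engrave (S201, F4384). Machine vertices: (157.3249,67.5852) → (165.3796,48.6793) → (155.6204,30.5943) → (135.3962,26.9485) → (119.9362,40.4873) → (120.8821,61.0157) → (137.5217,73.0754) → (157.3249,67.5852). Closed: final G1 returns to the first vertex.

**Shape 4** — `<rect>` rectangle, stroke `#ff00ff` → engrave (S201, F4384). Machine vertices: (107.6090,110.0435) → (211.9849,110.0435) → (211.9849,100.4507) → (107.6090,100.4507) → (107.6090,110.0435). Closed: final G1 returns to the first vertex.

**Shape 5** — `<path>` closed polygon, stroke `#ff00ff` → engrave (S201, F4384). Machine vertices: (195.0428,47.9923) → (54.1253,78.9132) → (12.4816,45.1694) → (195.0428,47.9923). Closed: final G1 returns to the first vertex.

**Shape 6** — `<path>` cubic bezier, stroke `#ff00ff` → engrave (S201, F4384). Control points (SVG): P0=(188.2655,85.5760), P1=(180.2741,80.3266), P2=(58.0952,78.7543), P3=(80.5497,106.5779); sampled at t=k/3. Machine vertices: (188.2655,38.8701) → (151.7976,41.9413) → (96.7204,36.8457) → (80.5497,17.8682). Open path.

G21
G90
G00 X53.2726 Y91.8210
M3 S201
G1 X73.7195 Y32.3886 F4384
G1 X91.0708 Y58.6900
M5
G00 X41.5565 Y89.4610
M3 S201
G1 X25.6496 Y90.1821 F4384
G1 X20.6859 Y79.5258
G1 X26.6655 Y57.4920
M5
G00 X157.3249 Y67.5852
M3 S201
G1 X165.3796 Y48.6793 F4384
G1 X155.6204 Y30.5943
G1 X135.3962 Y26.9485
G1 X119.9362 Y40.4873
G1 X120.8821 Y61.0157
G1 X137.5217 Y73.0754
G1 X157.3249 Y67.5852
M5
G00 X107.6090 Y110.0435
M3 S201
G1 X211.9849 Y110.0435 F4384
G1 X211.9849 Y100.4507
G1 X107.6090 Y100.4507
G1 X107.6090 Y110.0435
M5
G00 X195.0428 Y47.9923
M3 S201
G1 X54.1253 Y78.9132 F4384
G1 X12.4816 Y45.1694
G1 X195.0428 Y47.9923
M5
G00 X188.2655 Y38.8701
M3 S201
G1 X151.7976 Y41.9413 F4384
G1 X96.7204 Y36.8457
G1 X80.5497 Y17.8682
M5
G00 X0.0000 Y0.0000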